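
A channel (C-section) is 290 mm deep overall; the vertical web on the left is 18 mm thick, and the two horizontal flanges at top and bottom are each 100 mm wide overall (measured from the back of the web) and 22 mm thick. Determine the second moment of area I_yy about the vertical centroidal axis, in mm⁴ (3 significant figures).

I_yy ≈ 7.50 × 10⁶ mm⁴

Decompose the section into non-overlapping parts with the origin at the bottom-left of its bounding rectangle.
Web: 18 × 290, A = 5 220 mm², x = 9 mm, Ī = 140 940 mm⁴.
Top flange (beyond web): 82 × 22, A = 1 804 mm², x = 59 mm, Ī = 1 010 841 mm⁴.
Bottom flange (beyond web): 82 × 22, A = 1 804 mm², x = 59 mm, Ī = 1 010 841 mm⁴.
Centroid: x̄ = ΣA·x / ΣA = 29.435 mm.
Transfer each piece to the vertical centroidal axis using Ī + A·d² with d = x − 29.435:
  web: d = -20.435 mm → contributes +2 320 751 mm⁴
  top flange (beyond web): d = 29.565 mm → contributes +2 587 700 mm⁴
  bottom flange (beyond web): d = 29.565 mm → contributes +2 587 700 mm⁴
Total I = 7 496 152 mm⁴.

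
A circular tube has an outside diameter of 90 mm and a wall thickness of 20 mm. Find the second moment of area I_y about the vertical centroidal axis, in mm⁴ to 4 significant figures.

Decompose the section into non-overlapping parts with the origin at the bottom-left of its bounding rectangle.
Outer circle: ⌀90, A = 6361.73 mm², x = 45 mm, Ī = 3 220 623 mm⁴.
Bore (subtracted): ⌀50, A = 1963.5 mm², x = 45 mm, Ī = 306 796 mm⁴.
By symmetry the centroid is at mid-width, x̄ = 45 mm.
All pieces are centred on the vertical centroidal axis, so I = ΣĪ (holes subtracted) = 2 913 827 mm⁴.

I_y ≈ 2.914 × 10⁶ mm⁴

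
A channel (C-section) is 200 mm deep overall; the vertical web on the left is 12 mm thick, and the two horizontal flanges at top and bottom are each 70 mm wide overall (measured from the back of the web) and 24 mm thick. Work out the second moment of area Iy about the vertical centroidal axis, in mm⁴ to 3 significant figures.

Break the section into simple shapes (no overlaps), measuring from the bottom-left corner of the bounding box.
Web: 12 × 200, A = 2 400 mm², x = 6 mm, Ī = 28 800 mm⁴.
Top flange (beyond web): 58 × 24, A = 1 392 mm², x = 41 mm, Ī = 390 224 mm⁴.
Bottom flange (beyond web): 58 × 24, A = 1 392 mm², x = 41 mm, Ī = 390 224 mm⁴.
Centroid: x̄ = ΣA·x / ΣA = 24.796 mm.
Transfer each piece to the vertical centroidal axis using Ī + A·d² with d = x − 24.796:
  web: d = -18.796 mm → contributes +876 722 mm⁴
  top flange (beyond web): d = 16.204 mm → contributes +755 708 mm⁴
  bottom flange (beyond web): d = 16.204 mm → contributes +755 708 mm⁴
Total I = 2 388 137 mm⁴.

Iy ≈ 2.39 × 10⁶ mm⁴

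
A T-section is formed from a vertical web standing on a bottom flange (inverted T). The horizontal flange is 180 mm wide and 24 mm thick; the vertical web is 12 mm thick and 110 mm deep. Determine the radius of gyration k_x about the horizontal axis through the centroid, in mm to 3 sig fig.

Treat the section as a set of non-overlapping primitives; coordinates are from the bounding-box lower-left.
Flange: 180 × 24, A = 4 320 mm², y = 12 mm, Ī = 207 360 mm⁴.
Web: 12 × 110, A = 1 320 mm², y = 79 mm, Ī = 1 331 000 mm⁴.
Centroid: ȳ = ΣA·y / ΣA = 27.681 mm.
Transfer each piece to the horizontal axis through the centroid using Ī + A·d² with d = y − 27.681:
  flange: d = -15.681 mm → contributes +1 269 601 mm⁴
  web: d = 51.319 mm → contributes +4 807 425 mm⁴
Total I = 6 077 026 mm⁴.
Radius of gyration: k = √(I/A) = √(6 077 026 / 5 640) = 32.825 mm.

k_x ≈ 32.8 mm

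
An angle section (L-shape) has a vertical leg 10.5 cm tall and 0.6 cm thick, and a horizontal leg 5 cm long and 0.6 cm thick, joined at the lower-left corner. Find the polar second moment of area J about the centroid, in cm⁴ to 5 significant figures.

J ≈ 119.62 cm⁴

Break the section into simple shapes (no overlaps), measuring from the bottom-left corner of the bounding box.
Vertical leg: 0.6 × 10.5, A = 6.3 cm², y = 5.25 cm, Ī = 57.88125 cm⁴.
Horizontal leg (remainder): 4.4 × 0.6, A = 2.64 cm², y = 0.3 cm, Ī = 0.0792 cm⁴.
Centroid: ȳ = ΣA·y / ΣA = 3.788255 cm.
Transfer each piece to the centroidal x-axis using Ī + A·d² with d = y − 3.788255:
  vertical leg: d = 1.461745 cm → contributes +71.34245 cm⁴
  horizontal leg (remainder): d = -3.488255 cm → contributes +32.20252 cm⁴
Total I = 103.545 cm⁴.
For the y-axis: x̄ = 1.038255 cm.
Repeating about the centroidal y-axis gives I_y = 16.07572 cm⁴.
Polar second moment: J = I_x + I_y = 119.6207 cm⁴.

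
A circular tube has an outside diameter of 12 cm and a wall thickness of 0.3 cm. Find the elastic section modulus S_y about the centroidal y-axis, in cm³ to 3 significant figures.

Break the section into simple shapes (no overlaps), measuring from the bottom-left corner of the bounding box.
Outer circle: ⌀12, A = 113.1 cm², x = 6 cm, Ī = 1017.9 cm⁴.
Bore (subtracted): ⌀11.4, A = 102.07 cm², x = 6 cm, Ī = 829.07 cm⁴.
By symmetry the centroid is at mid-width, x̄ = 6 cm.
All pieces are centred on the centroidal y-axis, so I = ΣĪ (holes subtracted) = 188.81 cm⁴.
Extreme fibre distance c = 6 cm; S = I/c = 31.468 cm³.

S_y ≈ 31.5 cm³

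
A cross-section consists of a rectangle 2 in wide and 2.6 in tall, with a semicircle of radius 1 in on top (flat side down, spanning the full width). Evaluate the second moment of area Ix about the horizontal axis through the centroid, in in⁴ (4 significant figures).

Break the section into simple shapes (no overlaps), measuring from the bottom-left corner of the bounding box.
Rectangular body: 2 × 2.6, A = 5.2 in², y = 1.3 in, Ī = 2.92933 in⁴.
Semicircular cap: semicircle r = 1, A = 1.5708 in², y = 3.02441 in, Ī = 0.109757 in⁴.
Centroid: ȳ = ΣA·y / ΣA = 1.70006 in.
Transfer each piece to the horizontal axis through the centroid using Ī + A·d² with d = y − 1.70006:
  rectangular body: d = -0.400057 in → contributes +3.76157 in⁴
  semicircular cap: d = 1.32436 in → contributes +2.86481 in⁴
Total I = 6.62638 in⁴.

Ix ≈ 6.626 in⁴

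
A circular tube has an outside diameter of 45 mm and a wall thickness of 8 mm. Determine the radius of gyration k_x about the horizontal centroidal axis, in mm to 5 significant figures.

k_x ≈ 13.384 mm

Treat the section as a set of non-overlapping primitives; coordinates are from the bounding-box lower-left.
Outer circle: ⌀45, A = 1590.431 mm², y = 22.5 mm, Ī = 201 289 mm⁴.
Bore (subtracted): ⌀29, A = 660.5199 mm², y = 22.5 mm, Ī = 34718.57 mm⁴.
By symmetry the centroid is at mid-height, ȳ = 22.5 mm.
All pieces are centred on the horizontal centroidal axis, so I = ΣĪ (holes subtracted) = 166570.4 mm⁴.
Radius of gyration: k = √(I/A) = √(166570.4 / 929.9114) = 13.38376 mm.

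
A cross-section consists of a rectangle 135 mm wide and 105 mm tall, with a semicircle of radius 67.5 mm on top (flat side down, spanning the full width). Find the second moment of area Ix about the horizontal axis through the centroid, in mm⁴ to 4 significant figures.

Ix ≈ 4.662 × 10⁷ mm⁴

Treat the section as a set of non-overlapping primitives; coordinates are from the bounding-box lower-left.
Rectangular body: 135 × 105, A = 14 175 mm², y = 52.5 mm, Ī = 13 023 281 mm⁴.
Semicircular cap: semicircle r = 67.5, A = 7156.94 mm², y = 133.648 mm, Ī = 2 278 490 mm⁴.
Centroid: ȳ = ΣA·y / ΣA = 79.7254 mm.
Transfer each piece to the horizontal axis through the centroid using Ī + A·d² with d = y − 79.7254:
  rectangular body: d = -27.2254 mm → contributes +23 530 110 mm⁴
  semicircular cap: d = 53.9225 mm → contributes +23 088 260 mm⁴
Total I = 46 618 370 mm⁴.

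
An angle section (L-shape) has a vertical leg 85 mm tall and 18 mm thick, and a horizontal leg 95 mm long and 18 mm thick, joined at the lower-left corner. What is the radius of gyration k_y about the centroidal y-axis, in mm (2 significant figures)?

Split into non-overlapping primitives; take the origin at the lower-left of the bounding box.
Vertical leg: 18 × 85, A = 1 530 mm², x = 9 mm, Ī = 41 310 mm⁴.
Horizontal leg (remainder): 77 × 18, A = 1 386 mm², x = 56.5 mm, Ī = 684 800 mm⁴.
Centroid: x̄ = ΣA·x / ΣA = 31.58 mm.
Transfer each piece to the centroidal y-axis using Ī + A·d² with d = x − 31.58:
  vertical leg: d = -22.58 mm → contributes +821 194 mm⁴
  horizontal leg (remainder): d = 24.92 mm → contributes +1 545 711 mm⁴
Total I = 2 366 905 mm⁴.
Radius of gyration: k = √(I/A) = √(2 366 905 / 2 916) = 28.49 mm.

k_y ≈ 28 mm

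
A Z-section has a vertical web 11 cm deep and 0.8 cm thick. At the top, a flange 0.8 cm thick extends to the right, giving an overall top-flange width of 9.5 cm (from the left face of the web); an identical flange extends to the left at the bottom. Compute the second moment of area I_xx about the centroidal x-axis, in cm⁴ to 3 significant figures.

I_xx ≈ 452 cm⁴

Treat the section as a set of non-overlapping primitives; coordinates are from the bounding-box lower-left.
Web: 0.8 × 11, A = 8.8 cm², y = 5.5 cm, Ī = 88.733 cm⁴.
Top flange (beyond web): 8.7 × 0.8, A = 6.96 cm², y = 10.6 cm, Ī = 0.3712 cm⁴.
Bottom flange (beyond web): 8.7 × 0.8, A = 6.96 cm², y = 0.4 cm, Ī = 0.3712 cm⁴.
Centroid: ȳ = ΣA·y / ΣA = 5.5 cm.
Transfer each piece to the centroidal x-axis using Ī + A·d² with d = y − 5.5:
  web: d = 0 cm → contributes +88.733 cm⁴
  top flange (beyond web): d = 5.1 cm → contributes +181.4 cm⁴
  bottom flange (beyond web): d = -5.1 cm → contributes +181.4 cm⁴
Total I = 451.53 cm⁴.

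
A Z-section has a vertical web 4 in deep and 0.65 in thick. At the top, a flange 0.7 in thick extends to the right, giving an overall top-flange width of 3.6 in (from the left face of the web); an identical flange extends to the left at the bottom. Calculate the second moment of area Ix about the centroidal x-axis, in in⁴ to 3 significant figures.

Ix ≈ 14.9 in⁴

Treat the section as a set of non-overlapping primitives; coordinates are from the bounding-box lower-left.
Web: 0.65 × 4, A = 2.6 in², y = 2 in, Ī = 3.4667 in⁴.
Top flange (beyond web): 2.95 × 0.7, A = 2.065 in², y = 3.65 in, Ī = 0.084321 in⁴.
Bottom flange (beyond web): 2.95 × 0.7, A = 2.065 in², y = 0.35 in, Ī = 0.084321 in⁴.
Centroid: ȳ = ΣA·y / ΣA = 2 in.
Transfer each piece to the centroidal x-axis using Ī + A·d² with d = y − 2:
  web: d = 0 in → contributes +3.4667 in⁴
  top flange (beyond web): d = 1.65 in → contributes +5.7063 in⁴
  bottom flange (beyond web): d = -1.65 in → contributes +5.7063 in⁴
Total I = 14.879 in⁴.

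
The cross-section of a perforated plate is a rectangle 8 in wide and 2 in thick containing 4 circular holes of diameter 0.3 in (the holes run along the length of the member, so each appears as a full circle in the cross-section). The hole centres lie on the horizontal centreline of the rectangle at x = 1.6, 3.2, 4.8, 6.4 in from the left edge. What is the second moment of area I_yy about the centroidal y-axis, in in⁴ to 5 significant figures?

I_yy ≈ 84.427 in⁴

Decompose the section into non-overlapping parts with the origin at the bottom-left of its bounding rectangle.
Plate: 8 × 2, A = 16 in², x = 4 in, Ī = 85.33333 in⁴.
Hole 1 (subtracted): ⌀0.3, A = 0.07068583 in², x = 1.6 in, Ī = 0.0003976078 in⁴.
Hole 2 (subtracted): ⌀0.3, A = 0.07068583 in², x = 3.2 in, Ī = 0.0003976078 in⁴.
Hole 3 (subtracted): ⌀0.3, A = 0.07068583 in², x = 4.8 in, Ī = 0.0003976078 in⁴.
Hole 4 (subtracted): ⌀0.3, A = 0.07068583 in², x = 6.4 in, Ī = 0.0003976078 in⁴.
By symmetry the centroid is at mid-width, x̄ = 4 in.
Transfer each piece to the centroidal y-axis using Ī + A·d² with d = x − 4:
  plate: d = 0 in → contributes +85.33333 in⁴
  hole 1: d = -2.4 in → contributes −0.407548 in⁴
  hole 2: d = -0.8 in → contributes −0.04563654 in⁴
  hole 3: d = 0.8 in → contributes −0.04563654 in⁴
  hole 4: d = 2.4 in → contributes −0.407548 in⁴
Total I = 84.42696 in⁴.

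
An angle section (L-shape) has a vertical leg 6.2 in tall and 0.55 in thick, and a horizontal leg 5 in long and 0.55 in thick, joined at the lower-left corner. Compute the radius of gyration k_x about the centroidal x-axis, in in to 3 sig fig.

k_x ≈ 1.95 in

Decompose the section into non-overlapping parts with the origin at the bottom-left of its bounding rectangle.
Vertical leg: 0.55 × 6.2, A = 3.41 in², y = 3.1 in, Ī = 10.923 in⁴.
Horizontal leg (remainder): 4.45 × 0.55, A = 2.4475 in², y = 0.275 in, Ī = 0.061697 in⁴.
Centroid: ȳ = ΣA·y / ΣA = 1.9196 in.
Transfer each piece to the centroidal x-axis using Ī + A·d² with d = y − 1.9196:
  vertical leg: d = 1.1804 in → contributes +15.675 in⁴
  horizontal leg (remainder): d = -1.6446 in → contributes +6.6815 in⁴
Total I = 22.356 in⁴.
Radius of gyration: k = √(I/A) = √(22.356 / 5.8575) = 1.9536 in.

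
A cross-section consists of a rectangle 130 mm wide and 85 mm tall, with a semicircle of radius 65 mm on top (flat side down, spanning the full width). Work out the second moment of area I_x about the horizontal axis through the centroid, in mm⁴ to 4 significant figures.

I_x ≈ 2.898 × 10⁷ mm⁴

Treat the section as a set of non-overlapping primitives; coordinates are from the bounding-box lower-left.
Rectangular body: 130 × 85, A = 11 050 mm², y = 42.5 mm, Ī = 6 653 021 mm⁴.
Semicircular cap: semicircle r = 65, A = 6636.61 mm², y = 112.587 mm, Ī = 1 959 230 mm⁴.
Centroid: ȳ = ΣA·y / ΣA = 68.799 mm.
Transfer each piece to the horizontal axis through the centroid using Ī + A·d² with d = y − 68.799:
  rectangular body: d = -26.299 mm → contributes +14 295 587 mm⁴
  semicircular cap: d = 43.7879 mm → contributes +14 684 145 mm⁴
Total I = 28 979 732 mm⁴.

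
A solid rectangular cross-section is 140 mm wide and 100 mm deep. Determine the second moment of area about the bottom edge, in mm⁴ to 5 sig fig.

The section: 140 × 100, A = 14 000 mm², y = 50 mm, Ī = 11 666 667 mm⁴.
Transfer it to a horizontal axis along the bottom face using Ī + A·d² with d = y − 0:
  the section: d = 50 mm → contributes +46 666 667 mm⁴
Total I = 46 666 667 mm⁴.

I_base ≈ 4.6667 × 10⁷ mm⁴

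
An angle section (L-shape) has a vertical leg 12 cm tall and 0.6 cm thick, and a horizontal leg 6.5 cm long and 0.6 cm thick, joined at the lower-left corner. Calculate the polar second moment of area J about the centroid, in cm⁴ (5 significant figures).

Split into non-overlapping primitives; take the origin at the lower-left of the bounding box.
Vertical leg: 0.6 × 12, A = 7.2 cm², y = 6 cm, Ī = 86.4 cm⁴.
Horizontal leg (remainder): 5.9 × 0.6, A = 3.54 cm², y = 0.3 cm, Ī = 0.1062 cm⁴.
Centroid: ȳ = ΣA·y / ΣA = 4.121229 cm.
Transfer each piece to the centroidal x-axis using Ī + A·d² with d = y − 4.121229:
  vertical leg: d = 1.878771 cm → contributes +111.8144 cm⁴
  horizontal leg (remainder): d = -3.821229 cm → contributes +51.79654 cm⁴
Total I = 163.611 cm⁴.
For the y-axis: x̄ = 1.371229 cm.
Repeating about the centroidal y-axis gives I_y = 35.55171 cm⁴.
Polar second moment: J = I_x + I_y = 199.1627 cm⁴.

J ≈ 199.16 cm⁴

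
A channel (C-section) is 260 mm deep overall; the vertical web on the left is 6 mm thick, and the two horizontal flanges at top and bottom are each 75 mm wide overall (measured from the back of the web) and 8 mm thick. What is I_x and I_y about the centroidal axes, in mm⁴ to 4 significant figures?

I_x ≈ 2.632 × 10⁷ mm⁴, I_y ≈ 1.352 × 10⁶ mm⁴

Break the section into simple shapes (no overlaps), measuring from the bottom-left corner of the bounding box.
Web: 6 × 260, A = 1 560 mm², y = 130 mm, Ī = 8 788 000 mm⁴.
Top flange (beyond web): 69 × 8, A = 552 mm², y = 256 mm, Ī = 2 944 mm⁴.
Bottom flange (beyond web): 69 × 8, A = 552 mm², y = 4 mm, Ī = 2 944 mm⁴.
By symmetry the centroid is at mid-height, ȳ = 130 mm.
Transfer each piece to the centroidal x-axis using Ī + A·d² with d = y − 130:
  web: d = 0 mm → contributes +8 788 000 mm⁴
  top flange (beyond web): d = 126 mm → contributes +8 766 496 mm⁴
  bottom flange (beyond web): d = -126 mm → contributes +8 766 496 mm⁴
Total I = 26 320 992 mm⁴.
For the y-axis: x̄ = 18.5405 mm.
Repeating about the centroidal y-axis gives I_y = 1 351 814 mm⁴.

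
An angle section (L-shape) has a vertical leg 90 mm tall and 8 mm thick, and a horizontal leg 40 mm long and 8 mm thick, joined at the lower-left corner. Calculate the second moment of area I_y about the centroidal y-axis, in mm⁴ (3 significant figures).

I_y ≈ 1.01 × 10⁵ mm⁴

Split into non-overlapping primitives; take the origin at the lower-left of the bounding box.
Vertical leg: 8 × 90, A = 720 mm², x = 4 mm, Ī = 3 840 mm⁴.
Horizontal leg (remainder): 32 × 8, A = 256 mm², x = 24 mm, Ī = 21 845 mm⁴.
Centroid: x̄ = ΣA·x / ΣA = 9.2459 mm.
Transfer each piece to the centroidal y-axis using Ī + A·d² with d = x − 9.2459:
  vertical leg: d = -5.2459 mm → contributes +23 654 mm⁴
  horizontal leg (remainder): d = 14.754 mm → contributes +77 572 mm⁴
Total I = 101 226 mm⁴.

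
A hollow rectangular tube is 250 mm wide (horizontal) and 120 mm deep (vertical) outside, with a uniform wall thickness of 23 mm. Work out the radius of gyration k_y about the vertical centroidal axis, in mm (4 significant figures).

Decompose the section into non-overlapping parts with the origin at the bottom-left of its bounding rectangle.
Outer rectangle: 250 × 120, A = 30 000 mm², x = 125 mm, Ī = 156 250 000 mm⁴.
Inner void (subtracted): 204 × 74, A = 15 096 mm², x = 125 mm, Ī = 52 352 928 mm⁴.
By symmetry the centroid is at mid-width, x̄ = 125 mm.
All pieces are centred on the vertical centroidal axis, so I = ΣĪ (holes subtracted) = 103 897 072 mm⁴.
Radius of gyration: k = √(I/A) = √(103 897 072 / 14 904) = 83.493 mm.

k_y ≈ 83.49 mm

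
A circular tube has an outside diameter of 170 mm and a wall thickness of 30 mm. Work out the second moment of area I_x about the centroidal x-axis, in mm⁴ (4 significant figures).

I_x ≈ 3.381 × 10⁷ mm⁴

Decompose the section into non-overlapping parts with the origin at the bottom-left of its bounding rectangle.
Outer circle: ⌀170, A = 22 698 mm², y = 85 mm, Ī = 40 998 275 mm⁴.
Bore (subtracted): ⌀110, A = 9503.32 mm², y = 85 mm, Ī = 7 186 884 mm⁴.
By symmetry the centroid is at mid-height, ȳ = 85 mm.
All pieces are centred on the centroidal x-axis, so I = ΣĪ (holes subtracted) = 33 811 391 mm⁴.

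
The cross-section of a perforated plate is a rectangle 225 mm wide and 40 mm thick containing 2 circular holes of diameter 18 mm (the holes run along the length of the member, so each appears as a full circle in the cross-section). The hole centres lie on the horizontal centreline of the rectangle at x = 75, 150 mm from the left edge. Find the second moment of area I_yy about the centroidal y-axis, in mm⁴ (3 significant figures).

I_yy ≈ 3.72 × 10⁷ mm⁴

Break the section into simple shapes (no overlaps), measuring from the bottom-left corner of the bounding box.
Plate: 225 × 40, A = 9 000 mm², x = 112.5 mm, Ī = 37 968 750 mm⁴.
Hole 1 (subtracted): ⌀18, A = 254.47 mm², x = 75 mm, Ī = 5 153 mm⁴.
Hole 2 (subtracted): ⌀18, A = 254.47 mm², x = 150 mm, Ī = 5 153 mm⁴.
By symmetry the centroid is at mid-width, x̄ = 112.5 mm.
Transfer each piece to the centroidal y-axis using Ī + A·d² with d = x − 112.5:
  plate: d = 0 mm → contributes +37 968 750 mm⁴
  hole 1: d = -37.5 mm → contributes −363 000 mm⁴
  hole 2: d = 37.5 mm → contributes −363 000 mm⁴
Total I = 37 242 750 mm⁴.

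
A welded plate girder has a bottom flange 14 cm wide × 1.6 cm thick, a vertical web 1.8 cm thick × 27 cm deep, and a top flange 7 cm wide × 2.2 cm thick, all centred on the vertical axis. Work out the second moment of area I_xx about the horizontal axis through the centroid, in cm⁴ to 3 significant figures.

I_xx ≈ 1.07 × 10⁴ cm⁴

Decompose the section into non-overlapping parts with the origin at the bottom-left of its bounding rectangle.
Bottom plate: 14 × 1.6, A = 22.4 cm², y = 0.8 cm, Ī = 4.7787 cm⁴.
Web plate: 1.8 × 27, A = 48.6 cm², y = 15.1 cm, Ī = 2952.5 cm⁴.
Top plate: 7 × 2.2, A = 15.4 cm², y = 29.7 cm, Ī = 6.2113 cm⁴.
Centroid: ȳ = ΣA·y / ΣA = 13.995 cm.
Transfer each piece to the horizontal axis through the centroid using Ī + A·d² with d = y − 13.995:
  bottom plate: d = -13.195 cm → contributes +3904.7 cm⁴
  web plate: d = 1.1051 cm → contributes +3011.8 cm⁴
  top plate: d = 15.705 cm → contributes +3804.6 cm⁴
Total I = 10 721 cm⁴.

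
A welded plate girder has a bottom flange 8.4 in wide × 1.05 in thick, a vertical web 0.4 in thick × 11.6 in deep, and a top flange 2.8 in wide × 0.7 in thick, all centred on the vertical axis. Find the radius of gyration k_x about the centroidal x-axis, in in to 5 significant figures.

k_x ≈ 4.8040 in

Treat the section as a set of non-overlapping primitives; coordinates are from the bounding-box lower-left.
Bottom plate: 8.4 × 1.05, A = 8.82 in², y = 0.525 in, Ī = 0.8103375 in⁴.
Web plate: 0.4 × 11.6, A = 4.64 in², y = 6.85 in, Ī = 52.02987 in⁴.
Top plate: 2.8 × 0.7, A = 1.96 in², y = 13 in, Ī = 0.08003333 in⁴.
Centroid: ȳ = ΣA·y / ΣA = 4.013911 in.
Transfer each piece to the centroidal x-axis using Ī + A·d² with d = y − 4.013911:
  bottom plate: d = -3.488911 in → contributes +108.1718 in⁴
  web plate: d = 2.836089 in → contributes +89.35126 in⁴
  top plate: d = 8.986089 in → contributes +158.3496 in⁴
Total I = 355.8727 in⁴.
Radius of gyration: k = √(I/A) = √(355.8727 / 15.42) = 4.804024 in.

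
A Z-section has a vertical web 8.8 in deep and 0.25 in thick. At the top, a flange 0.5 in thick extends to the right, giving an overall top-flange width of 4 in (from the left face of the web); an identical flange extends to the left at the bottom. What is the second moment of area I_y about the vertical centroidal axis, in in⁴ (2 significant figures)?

Decompose the section into non-overlapping parts with the origin at the bottom-left of its bounding rectangle.
Web: 0.25 × 8.8, A = 2.2 in², x = 3.875 in, Ī = 0.01146 in⁴.
Top flange (beyond web): 3.75 × 0.5, A = 1.875 in², x = 5.875 in, Ī = 2.197 in⁴.
Bottom flange (beyond web): 3.75 × 0.5, A = 1.875 in², x = 1.875 in, Ī = 2.197 in⁴.
Centroid: x̄ = ΣA·x / ΣA = 3.875 in.
Transfer each piece to the vertical centroidal axis using Ī + A·d² with d = x − 3.875:
  web: d = 0 in → contributes +0.01146 in⁴
  top flange (beyond web): d = 2 in → contributes +9.697 in⁴
  bottom flange (beyond web): d = -2 in → contributes +9.697 in⁴
Total I = 19.41 in⁴.

I_y ≈ 19 in⁴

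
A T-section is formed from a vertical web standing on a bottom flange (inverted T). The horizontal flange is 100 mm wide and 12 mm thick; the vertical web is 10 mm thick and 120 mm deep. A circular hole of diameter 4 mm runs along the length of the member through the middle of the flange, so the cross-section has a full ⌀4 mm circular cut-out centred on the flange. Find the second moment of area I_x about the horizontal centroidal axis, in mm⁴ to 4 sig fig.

Treat the section as a set of non-overlapping primitives; coordinates are from the bounding-box lower-left.
Flange: 100 × 12, A = 1 200 mm², y = 6 mm, Ī = 14 400 mm⁴.
Web: 10 × 120, A = 1 200 mm², y = 72 mm, Ī = 1 440 000 mm⁴.
Hole (subtracted): ⌀4, A = 12.5664 mm², y = 6 mm, Ī = 12.5664 mm⁴.
Centroid: ȳ = ΣA·y / ΣA = 39.1737 mm.
Transfer each piece to the horizontal centroidal axis using Ī + A·d² with d = y − 39.1737:
  flange: d = -33.1737 mm → contributes +1 334 993 mm⁴
  web: d = 32.8263 mm → contributes +2 733 079 mm⁴
  hole: d = -33.1737 mm → contributes −13841.8 mm⁴
Total I = 4 054 231 mm⁴.

I_x ≈ 4.054 × 10⁶ mm⁴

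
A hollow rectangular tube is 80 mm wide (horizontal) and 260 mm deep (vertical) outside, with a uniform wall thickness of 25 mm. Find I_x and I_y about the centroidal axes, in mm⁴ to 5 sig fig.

Break the section into simple shapes (no overlaps), measuring from the bottom-left corner of the bounding box.
Outer rectangle: 80 × 260, A = 20 800 mm², y = 130 mm, Ī = 117 173 333 mm⁴.
Inner void (subtracted): 30 × 210, A = 6 300 mm², y = 130 mm, Ī = 23 152 500 mm⁴.
By symmetry the centroid is at mid-height, ȳ = 130 mm.
All pieces are centred on the centroidal x-axis, so I = ΣĪ (holes subtracted) = 94 020 833 mm⁴.
Repeating about the centroidal y-axis gives I_y = 10 620 833 mm⁴.

I_x ≈ 9.4021 × 10⁷ mm⁴, I_y ≈ 1.0621 × 10⁷ mm⁴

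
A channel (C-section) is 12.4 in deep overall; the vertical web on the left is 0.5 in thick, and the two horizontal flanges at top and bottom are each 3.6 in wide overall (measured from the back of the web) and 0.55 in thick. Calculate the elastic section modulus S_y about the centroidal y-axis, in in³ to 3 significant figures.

S_y ≈ 3.68 in³

Decompose the section into non-overlapping parts with the origin at the bottom-left of its bounding rectangle.
Web: 0.5 × 12.4, A = 6.2 in², x = 0.25 in, Ī = 0.12917 in⁴.
Top flange (beyond web): 3.1 × 0.55, A = 1.705 in², x = 2.05 in, Ī = 1.3654 in⁴.
Bottom flange (beyond web): 3.1 × 0.55, A = 1.705 in², x = 2.05 in, Ī = 1.3654 in⁴.
Centroid: x̄ = ΣA·x / ΣA = 0.88871 in.
Transfer each piece to the centroidal y-axis using Ī + A·d² with d = x − 0.88871:
  web: d = -0.63871 in → contributes +2.6585 in⁴
  top flange (beyond web): d = 1.1613 in → contributes +3.6648 in⁴
  bottom flange (beyond web): d = 1.1613 in → contributes +3.6648 in⁴
Total I = 9.988 in⁴.
Extreme fibre distance c = 2.7113 in; S = I/c = 3.6839 in³.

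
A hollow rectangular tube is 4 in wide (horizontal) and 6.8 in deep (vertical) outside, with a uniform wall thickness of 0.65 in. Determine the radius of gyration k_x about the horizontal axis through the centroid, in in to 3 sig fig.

Break the section into simple shapes (no overlaps), measuring from the bottom-left corner of the bounding box.
Outer rectangle: 4 × 6.8, A = 27.2 in², y = 3.4 in, Ī = 104.81 in⁴.
Inner void (subtracted): 2.7 × 5.5, A = 14.85 in², y = 3.4 in, Ī = 37.434 in⁴.
By symmetry the centroid is at mid-height, ȳ = 3.4 in.
All pieces are centred on the horizontal axis through the centroid, so I = ΣĪ (holes subtracted) = 67.376 in⁴.
Radius of gyration: k = √(I/A) = √(67.376 / 12.35) = 2.3357 in.

k_x ≈ 2.34 in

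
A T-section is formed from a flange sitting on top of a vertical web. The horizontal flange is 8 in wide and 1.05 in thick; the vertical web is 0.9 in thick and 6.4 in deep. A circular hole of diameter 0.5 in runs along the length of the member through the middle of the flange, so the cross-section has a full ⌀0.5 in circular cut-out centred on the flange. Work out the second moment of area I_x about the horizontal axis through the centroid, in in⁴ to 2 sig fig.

Break the section into simple shapes (no overlaps), measuring from the bottom-left corner of the bounding box.
Flange: 8 × 1.05, A = 8.4 in², y = 6.925 in, Ī = 0.7718 in⁴.
Web: 0.9 × 6.4, A = 5.76 in², y = 3.2 in, Ī = 19.66 in⁴.
Hole (subtracted): ⌀0.5, A = 0.1963 in², y = 6.925 in, Ī = 0.003068 in⁴.
Centroid: ȳ = ΣA·y / ΣA = 5.388 in.
Transfer each piece to the horizontal axis through the centroid using Ī + A·d² with d = y − 5.388:
  flange: d = 1.537 in → contributes +20.6 in⁴
  web: d = -2.188 in → contributes +47.25 in⁴
  hole: d = 1.537 in → contributes −0.4667 in⁴
Total I = 67.38 in⁴.

I_x ≈ 67 in⁴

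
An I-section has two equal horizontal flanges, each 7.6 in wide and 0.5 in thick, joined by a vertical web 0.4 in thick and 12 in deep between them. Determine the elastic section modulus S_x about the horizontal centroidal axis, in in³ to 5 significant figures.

S_x ≈ 54.559 in³

Treat the section as a set of non-overlapping primitives; coordinates are from the bounding-box lower-left.
Bottom flange: 7.6 × 0.5, A = 3.8 in², y = 0.25 in, Ī = 0.07916667 in⁴.
Web: 0.4 × 12, A = 4.8 in², y = 6.5 in, Ī = 57.6 in⁴.
Top flange: 7.6 × 0.5, A = 3.8 in², y = 12.75 in, Ī = 0.07916667 in⁴.
By symmetry the centroid is at mid-height, ȳ = 6.5 in.
Transfer each piece to the horizontal centroidal axis using Ī + A·d² with d = y − 6.5:
  bottom flange: d = -6.25 in → contributes +148.5167 in⁴
  web: d = 0 in → contributes +57.6 in⁴
  top flange: d = 6.25 in → contributes +148.5167 in⁴
Total I = 354.6333 in⁴.
Extreme fibre distance c = 6.5 in; S = I/c = 54.55897 in³.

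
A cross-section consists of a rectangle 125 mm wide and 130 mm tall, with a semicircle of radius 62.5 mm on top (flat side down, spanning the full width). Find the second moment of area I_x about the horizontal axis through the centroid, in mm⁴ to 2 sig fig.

Break the section into simple shapes (no overlaps), measuring from the bottom-left corner of the bounding box.
Rectangular body: 125 × 130, A = 16 250 mm², y = 65 mm, Ī = 22 885 417 mm⁴.
Semicircular cap: semicircle r = 62.5, A = 6 136 mm², y = 156.5 mm, Ī = 1 674 758 mm⁴.
Centroid: ȳ = ΣA·y / ΣA = 90.09 mm.
Transfer each piece to the horizontal axis through the centroid using Ī + A·d² with d = y − 90.09:
  rectangular body: d = -25.09 mm → contributes +33 112 469 mm⁴
  semicircular cap: d = 66.44 mm → contributes +28 759 451 mm⁴
Total I = 61 871 920 mm⁴.

I_x ≈ 6.2 × 10⁷ mm⁴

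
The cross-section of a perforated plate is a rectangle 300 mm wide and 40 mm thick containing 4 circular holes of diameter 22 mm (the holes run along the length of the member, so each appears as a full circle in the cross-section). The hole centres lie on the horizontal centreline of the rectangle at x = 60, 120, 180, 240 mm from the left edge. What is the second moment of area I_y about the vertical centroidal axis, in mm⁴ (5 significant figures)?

I_y ≈ 8.3112 × 10⁷ mm⁴

Break the section into simple shapes (no overlaps), measuring from the bottom-left corner of the bounding box.
Plate: 300 × 40, A = 12 000 mm², x = 150 mm, Ī = 90 000 000 mm⁴.
Hole 1 (subtracted): ⌀22, A = 380.1327 mm², x = 60 mm, Ī = 11499.01 mm⁴.
Hole 2 (subtracted): ⌀22, A = 380.1327 mm², x = 120 mm, Ī = 11499.01 mm⁴.
Hole 3 (subtracted): ⌀22, A = 380.1327 mm², x = 180 mm, Ī = 11499.01 mm⁴.
Hole 4 (subtracted): ⌀22, A = 380.1327 mm², x = 240 mm, Ī = 11499.01 mm⁴.
By symmetry the centroid is at mid-width, x̄ = 150 mm.
Transfer each piece to the vertical centroidal axis using Ī + A·d² with d = x − 150:
  plate: d = 0 mm → contributes +90 000 000 mm⁴
  hole 1: d = -90 mm → contributes −3 090 574 mm⁴
  hole 2: d = -30 mm → contributes −353618.5 mm⁴
  hole 3: d = 30 mm → contributes −353618.5 mm⁴
  hole 4: d = 90 mm → contributes −3 090 574 mm⁴
Total I = 83 111 615 mm⁴.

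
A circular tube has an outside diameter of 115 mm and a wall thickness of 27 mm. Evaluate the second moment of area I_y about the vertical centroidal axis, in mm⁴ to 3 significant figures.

I_y ≈ 7.91 × 10⁶ mm⁴

Treat the section as a set of non-overlapping primitives; coordinates are from the bounding-box lower-left.
Outer circle: ⌀115, A = 10 387 mm², x = 57.5 mm, Ī = 8 585 414 mm⁴.
Bore (subtracted): ⌀61, A = 2922.5 mm², x = 57.5 mm, Ī = 679 656 mm⁴.
By symmetry the centroid is at mid-width, x̄ = 57.5 mm.
All pieces are centred on the vertical centroidal axis, so I = ΣĪ (holes subtracted) = 7 905 758 mm⁴.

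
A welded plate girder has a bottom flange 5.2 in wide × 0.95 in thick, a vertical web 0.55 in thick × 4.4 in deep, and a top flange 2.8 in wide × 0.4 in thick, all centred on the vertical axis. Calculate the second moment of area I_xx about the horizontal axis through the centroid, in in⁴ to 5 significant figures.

Decompose the section into non-overlapping parts with the origin at the bottom-left of its bounding rectangle.
Bottom plate: 5.2 × 0.95, A = 4.94 in², y = 0.475 in, Ī = 0.3715292 in⁴.
Web plate: 0.55 × 4.4, A = 2.42 in², y = 3.15 in, Ī = 3.904267 in⁴.
Top plate: 2.8 × 0.4, A = 1.12 in², y = 5.55 in, Ī = 0.01493333 in⁴.
Centroid: ȳ = ΣA·y / ΣA = 1.908667 in.
Transfer each piece to the horizontal axis through the centroid using Ī + A·d² with d = y − 1.908667:
  bottom plate: d = -1.433667 in → contributes +10.52522 in⁴
  web plate: d = 1.241333 in → contributes +7.63326 in⁴
  top plate: d = 3.641333 in → contributes +14.86535 in⁴
Total I = 33.02383 in⁴.

I_xx ≈ 33.024 in⁴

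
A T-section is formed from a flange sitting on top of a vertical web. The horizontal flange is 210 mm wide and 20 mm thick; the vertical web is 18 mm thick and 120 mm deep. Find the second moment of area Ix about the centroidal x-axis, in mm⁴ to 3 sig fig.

Split into non-overlapping primitives; take the origin at the lower-left of the bounding box.
Flange: 210 × 20, A = 4 200 mm², y = 130 mm, Ī = 140 000 mm⁴.
Web: 18 × 120, A = 2 160 mm², y = 60 mm, Ī = 2 592 000 mm⁴.
Centroid: ȳ = ΣA·y / ΣA = 106.23 mm.
Transfer each piece to the centroidal x-axis using Ī + A·d² with d = y − 106.23:
  flange: d = 23.774 mm → contributes +2 513 770 mm⁴
  web: d = -46.226 mm → contributes +7 207 664 mm⁴
Total I = 9 721 434 mm⁴.

Ix ≈ 9.72 × 10⁶ mm⁴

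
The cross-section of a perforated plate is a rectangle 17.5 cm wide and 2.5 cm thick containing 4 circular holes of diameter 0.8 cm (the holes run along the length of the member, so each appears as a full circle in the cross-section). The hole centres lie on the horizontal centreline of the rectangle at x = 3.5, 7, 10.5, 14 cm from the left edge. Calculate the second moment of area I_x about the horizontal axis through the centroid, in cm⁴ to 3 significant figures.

Split into non-overlapping primitives; take the origin at the lower-left of the bounding box.
Plate: 17.5 × 2.5, A = 43.75 cm², y = 1.25 cm, Ī = 22.786 cm⁴.
Hole 1 (subtracted): ⌀0.8, A = 0.50265 cm², y = 1.25 cm, Ī = 0.020106 cm⁴.
Hole 2 (subtracted): ⌀0.8, A = 0.50265 cm², y = 1.25 cm, Ī = 0.020106 cm⁴.
Hole 3 (subtracted): ⌀0.8, A = 0.50265 cm², y = 1.25 cm, Ī = 0.020106 cm⁴.
Hole 4 (subtracted): ⌀0.8, A = 0.50265 cm², y = 1.25 cm, Ī = 0.020106 cm⁴.
By symmetry the centroid is at mid-height, ȳ = 1.25 cm.
All pieces are centred on the horizontal axis through the centroid, so I = ΣĪ (holes subtracted) = 22.706 cm⁴.

I_x ≈ 22.7 cm⁴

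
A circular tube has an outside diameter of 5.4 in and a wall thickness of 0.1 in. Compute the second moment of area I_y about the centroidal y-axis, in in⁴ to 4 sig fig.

I_y ≈ 5.848 in⁴

Decompose the section into non-overlapping parts with the origin at the bottom-left of its bounding rectangle.
Outer circle: ⌀5.4, A = 22.9022 in², x = 2.7 in, Ī = 41.7393 in⁴.
Bore (subtracted): ⌀5.2, A = 21.2372 in², x = 2.7 in, Ī = 35.8908 in⁴.
By symmetry the centroid is at mid-width, x̄ = 2.7 in.
All pieces are centred on the centroidal y-axis, so I = ΣĪ (holes subtracted) = 5.84847 in⁴.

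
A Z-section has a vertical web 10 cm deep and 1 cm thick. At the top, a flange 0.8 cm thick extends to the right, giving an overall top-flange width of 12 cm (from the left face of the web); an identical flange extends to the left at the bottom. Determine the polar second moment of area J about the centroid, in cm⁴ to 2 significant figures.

J ≈ 1300 cm⁴

Split into non-overlapping primitives; take the origin at the lower-left of the bounding box.
Web: 1 × 10, A = 10 cm², y = 5 cm, Ī = 83.33 cm⁴.
Top flange (beyond web): 11 × 0.8, A = 8.8 cm², y = 9.6 cm, Ī = 0.4693 cm⁴.
Bottom flange (beyond web): 11 × 0.8, A = 8.8 cm², y = 0.4 cm, Ī = 0.4693 cm⁴.
Centroid: ȳ = ΣA·y / ΣA = 5 cm.
Transfer each piece to the centroidal x-axis using Ī + A·d² with d = y − 5:
  web: d = 0 cm → contributes +83.33 cm⁴
  top flange (beyond web): d = 4.6 cm → contributes +186.7 cm⁴
  bottom flange (beyond web): d = -4.6 cm → contributes +186.7 cm⁴
Total I = 456.7 cm⁴.
For the y-axis: x̄ = 11.5 cm.
Repeating about the centroidal y-axis gives I_y = 811.9 cm⁴.
Polar second moment: J = I_x + I_y = 1 269 cm⁴.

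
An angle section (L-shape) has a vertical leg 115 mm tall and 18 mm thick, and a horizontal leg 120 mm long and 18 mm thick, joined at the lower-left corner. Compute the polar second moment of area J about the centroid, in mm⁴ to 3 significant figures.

J ≈ 9.77 × 10⁶ mm⁴

Split into non-overlapping primitives; take the origin at the lower-left of the bounding box.
Vertical leg: 18 × 115, A = 2 070 mm², y = 57.5 mm, Ī = 2 281 313 mm⁴.
Horizontal leg (remainder): 102 × 18, A = 1 836 mm², y = 9 mm, Ī = 49 572 mm⁴.
Centroid: ȳ = ΣA·y / ΣA = 34.703 mm.
Transfer each piece to the centroidal x-axis using Ī + A·d² with d = y − 34.703:
  vertical leg: d = 22.797 mm → contributes +3 357 120 mm⁴
  horizontal leg (remainder): d = -25.703 mm → contributes +1 262 493 mm⁴
Total I = 4 619 613 mm⁴.
For the y-axis: x̄ = 37.203 mm.
Repeating about the centroidal y-axis gives I_y = 5 150 485 mm⁴.
Polar second moment: J = I_x + I_y = 9 770 098 mm⁴.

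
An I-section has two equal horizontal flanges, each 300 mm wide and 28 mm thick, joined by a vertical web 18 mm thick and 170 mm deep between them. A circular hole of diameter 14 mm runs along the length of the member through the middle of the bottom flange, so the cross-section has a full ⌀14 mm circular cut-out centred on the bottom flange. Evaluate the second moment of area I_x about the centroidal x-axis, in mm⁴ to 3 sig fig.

Decompose the section into non-overlapping parts with the origin at the bottom-left of its bounding rectangle.
Bottom flange: 300 × 28, A = 8 400 mm², y = 14 mm, Ī = 548 800 mm⁴.
Web: 18 × 170, A = 3 060 mm², y = 113 mm, Ī = 7 369 500 mm⁴.
Top flange: 300 × 28, A = 8 400 mm², y = 212 mm, Ī = 548 800 mm⁴.
Hole (subtracted): ⌀14, A = 153.94 mm², y = 14 mm, Ī = 1885.7 mm⁴.
Centroid: ȳ = ΣA·y / ΣA = 113.77 mm.
Transfer each piece to the centroidal x-axis using Ī + A·d² with d = y − 113.77:
  bottom flange: d = -99.773 mm → contributes +84 168 475 mm⁴
  web: d = -0.77336 mm → contributes +7 371 330 mm⁴
  top flange: d = 98.227 mm → contributes +81 595 973 mm⁴
  hole: d = -99.773 mm → contributes −1 534 296 mm⁴
Total I = 171 601 482 mm⁴.

I_x ≈ 1.72 × 10⁸ mm⁴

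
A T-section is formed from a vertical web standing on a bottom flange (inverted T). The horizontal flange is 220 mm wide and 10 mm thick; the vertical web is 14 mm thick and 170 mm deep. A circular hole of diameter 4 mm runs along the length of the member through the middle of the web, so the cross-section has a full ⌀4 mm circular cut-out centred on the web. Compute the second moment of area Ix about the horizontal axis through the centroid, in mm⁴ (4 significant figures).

Break the section into simple shapes (no overlaps), measuring from the bottom-left corner of the bounding box.
Flange: 220 × 10, A = 2 200 mm², y = 5 mm, Ī = 18333.3 mm⁴.
Web: 14 × 170, A = 2 380 mm², y = 95 mm, Ī = 5 731 833 mm⁴.
Hole (subtracted): ⌀4, A = 12.5664 mm², y = 95 mm, Ī = 12.5664 mm⁴.
Centroid: ȳ = ΣA·y / ΣA = 51.6496 mm.
Transfer each piece to the horizontal axis through the centroid using Ī + A·d² with d = y − 51.6496:
  flange: d = -46.6496 mm → contributes +4 805 944 mm⁴
  web: d = 43.3504 mm → contributes +10 204 462 mm⁴
  hole: d = 43.3504 mm → contributes −23 628 mm⁴
Total I = 14 986 778 mm⁴.

Ix ≈ 1.499 × 10⁷ mm⁴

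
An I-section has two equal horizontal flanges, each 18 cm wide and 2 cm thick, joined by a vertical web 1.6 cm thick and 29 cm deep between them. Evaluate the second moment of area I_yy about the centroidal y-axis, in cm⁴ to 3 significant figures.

Break the section into simple shapes (no overlaps), measuring from the bottom-left corner of the bounding box.
Bottom flange: 18 × 2, A = 36 cm², x = 9 cm, Ī = 972 cm⁴.
Web: 1.6 × 29, A = 46.4 cm², x = 9 cm, Ī = 9.8987 cm⁴.
Top flange: 18 × 2, A = 36 cm², x = 9 cm, Ī = 972 cm⁴.
By symmetry the centroid is at mid-width, x̄ = 9 cm.
All pieces are centred on the centroidal y-axis, so I = ΣĪ = 1953.9 cm⁴.

I_yy ≈ 1950 cm⁴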